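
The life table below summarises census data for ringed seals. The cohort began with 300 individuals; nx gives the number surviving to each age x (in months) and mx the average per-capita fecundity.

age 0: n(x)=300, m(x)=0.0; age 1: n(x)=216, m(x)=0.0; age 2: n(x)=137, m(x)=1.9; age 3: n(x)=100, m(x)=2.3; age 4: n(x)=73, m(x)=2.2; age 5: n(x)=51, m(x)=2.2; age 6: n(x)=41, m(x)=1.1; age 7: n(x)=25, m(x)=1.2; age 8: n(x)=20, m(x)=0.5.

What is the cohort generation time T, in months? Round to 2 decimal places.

lx = nx/n0 = nx/300: 1, 0.72, 0.45667…, 0.33333…, 0.24333…, 0.17, 0.13667…, 0.08333…, 0.06667…
lx·mx: 0, 0, 0.867667…, 0.766667…, 0.535333…, 0.374, 0.150333…, 0.1…, 0.033333… → R0 = 2.827333…
x·lx·mx: 0, 0, 1.735333…, 2.3…, 2.141333…, 1.87, 0.902…, 0.7…, 0.266667… → Σ = 9.915333…
T = 9.915333… / 2.827333… = 3.506956… → 3.51

3.51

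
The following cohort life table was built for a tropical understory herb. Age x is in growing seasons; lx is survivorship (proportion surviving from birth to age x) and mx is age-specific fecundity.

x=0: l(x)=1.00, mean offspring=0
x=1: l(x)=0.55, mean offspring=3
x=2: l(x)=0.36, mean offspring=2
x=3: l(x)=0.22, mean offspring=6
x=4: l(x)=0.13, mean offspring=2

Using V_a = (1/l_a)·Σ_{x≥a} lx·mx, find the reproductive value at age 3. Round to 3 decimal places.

lx·mx for x ≥ 3: 1.32, 0.26 → sum = 1.58
V_3 = 1.58 / l_3 = 1.58 / 0.22 = 7.181818… → 7.182

7.182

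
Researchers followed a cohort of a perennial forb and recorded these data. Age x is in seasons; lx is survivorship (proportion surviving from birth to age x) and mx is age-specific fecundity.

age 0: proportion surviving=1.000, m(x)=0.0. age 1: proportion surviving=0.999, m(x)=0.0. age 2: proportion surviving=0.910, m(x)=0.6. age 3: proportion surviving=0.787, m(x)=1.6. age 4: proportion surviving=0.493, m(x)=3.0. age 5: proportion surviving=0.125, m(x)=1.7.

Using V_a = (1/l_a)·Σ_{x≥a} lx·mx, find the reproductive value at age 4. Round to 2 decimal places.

lx·mx for x ≥ 4: 1.479, 0.2125 → sum = 1.6915
V_4 = 1.6915 / l_4 = 1.6915 / 0.493 = 3.431034… → 3.43

3.43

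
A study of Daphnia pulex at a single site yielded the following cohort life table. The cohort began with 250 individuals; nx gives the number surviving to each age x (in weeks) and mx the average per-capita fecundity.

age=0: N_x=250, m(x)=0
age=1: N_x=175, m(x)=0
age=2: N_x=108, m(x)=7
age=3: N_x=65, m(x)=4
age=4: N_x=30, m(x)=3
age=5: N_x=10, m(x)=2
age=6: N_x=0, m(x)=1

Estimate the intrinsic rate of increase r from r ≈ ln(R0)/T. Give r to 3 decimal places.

0.616

lx = nx/n0 = nx/250: 1, 0.7, 0.432, 0.26, 0.12, 0.04, 0
R0 = Σ lx·mx = 0 + 0 + 3.024 + 1.04 + 0.36 + 0.08 + 0 = 4.504
Σ x·lx·mx = 11.008; T = 11.008/4.504 = 2.44405…
r ≈ ln(R0)/T = ln(4.504)/2.44405… = 0.61577… → 0.616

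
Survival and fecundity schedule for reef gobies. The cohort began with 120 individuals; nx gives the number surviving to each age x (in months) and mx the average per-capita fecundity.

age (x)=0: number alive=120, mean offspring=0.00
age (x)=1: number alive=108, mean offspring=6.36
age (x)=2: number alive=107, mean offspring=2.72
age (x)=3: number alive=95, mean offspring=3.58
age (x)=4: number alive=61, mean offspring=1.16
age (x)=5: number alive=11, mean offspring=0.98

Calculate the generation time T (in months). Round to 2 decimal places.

lx = nx/n0 = nx/120: 1, 0.9, 0.89167…, 0.79167…, 0.50833…, 0.09167…
lx·mx: 0, 5.724, 2.425333…, 2.834167…, 0.589667…, 0.089833… → R0 = 11.663…
x·lx·mx: 0, 5.724, 4.850667…, 8.5025…, 2.358667…, 0.449167… → Σ = 21.885…
T = 21.885… / 11.663… = 1.876447… → 1.88

1.88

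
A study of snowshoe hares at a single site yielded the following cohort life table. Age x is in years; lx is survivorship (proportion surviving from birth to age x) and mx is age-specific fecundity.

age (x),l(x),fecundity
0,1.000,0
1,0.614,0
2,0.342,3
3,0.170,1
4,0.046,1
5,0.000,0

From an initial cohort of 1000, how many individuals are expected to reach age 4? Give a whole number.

46

Expected survivors = N0 · l_4 = 1000 × 0.046 = 46 → 46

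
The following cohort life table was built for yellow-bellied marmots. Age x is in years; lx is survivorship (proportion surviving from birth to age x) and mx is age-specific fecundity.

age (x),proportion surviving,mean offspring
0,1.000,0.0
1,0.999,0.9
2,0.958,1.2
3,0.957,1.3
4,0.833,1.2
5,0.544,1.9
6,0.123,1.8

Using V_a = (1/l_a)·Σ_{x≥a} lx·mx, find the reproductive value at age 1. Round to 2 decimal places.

5.55

lx·mx for x ≥ 1: 0.8991, 1.1496, 1.2441, 0.9996, 1.0336, 0.2214 → sum = 5.5474
V_1 = 5.5474 / l_1 = 5.5474 / 0.999 = 5.552953… → 5.55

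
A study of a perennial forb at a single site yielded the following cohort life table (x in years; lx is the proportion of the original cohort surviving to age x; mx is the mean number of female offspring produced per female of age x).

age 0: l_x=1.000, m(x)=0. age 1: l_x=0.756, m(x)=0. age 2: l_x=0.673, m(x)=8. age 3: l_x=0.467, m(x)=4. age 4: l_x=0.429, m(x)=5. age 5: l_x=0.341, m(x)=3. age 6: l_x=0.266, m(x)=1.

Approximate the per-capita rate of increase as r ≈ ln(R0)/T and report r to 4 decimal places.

R0 = Σ lx·mx = 0 + 0 + 5.384 + 1.868 + 2.145 + 1.023 + 0.266 = 10.686
Σ x·lx·mx = 31.663; T = 31.663/10.686 = 2.96304…
r ≈ ln(R0)/T = ln(10.686)/2.96304… = 0.799496… → 0.7995

0.7995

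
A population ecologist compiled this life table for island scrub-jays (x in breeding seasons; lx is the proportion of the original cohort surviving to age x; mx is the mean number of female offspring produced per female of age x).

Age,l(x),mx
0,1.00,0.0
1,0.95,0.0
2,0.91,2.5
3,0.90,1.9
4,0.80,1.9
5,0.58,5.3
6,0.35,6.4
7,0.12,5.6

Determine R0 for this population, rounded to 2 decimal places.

11.49

lx·mx by age: 0, 0, 2.275, 1.71, 1.52, 3.074, 2.24, 0.672
R0 = Σ lx·mx = 11.491 → 11.49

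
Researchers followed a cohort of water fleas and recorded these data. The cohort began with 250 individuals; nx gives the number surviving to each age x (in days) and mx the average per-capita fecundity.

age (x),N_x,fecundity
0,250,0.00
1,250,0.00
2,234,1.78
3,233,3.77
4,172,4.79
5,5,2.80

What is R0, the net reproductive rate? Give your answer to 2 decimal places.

lx = nx/n0 = nx/250: 1, 1, 0.936, 0.932, 0.688, 0.02
lx·mx by age: 0, 0, 1.66608, 3.51364, 3.29552, 0.056
R0 = Σ lx·mx = 8.53124 → 8.53

8.53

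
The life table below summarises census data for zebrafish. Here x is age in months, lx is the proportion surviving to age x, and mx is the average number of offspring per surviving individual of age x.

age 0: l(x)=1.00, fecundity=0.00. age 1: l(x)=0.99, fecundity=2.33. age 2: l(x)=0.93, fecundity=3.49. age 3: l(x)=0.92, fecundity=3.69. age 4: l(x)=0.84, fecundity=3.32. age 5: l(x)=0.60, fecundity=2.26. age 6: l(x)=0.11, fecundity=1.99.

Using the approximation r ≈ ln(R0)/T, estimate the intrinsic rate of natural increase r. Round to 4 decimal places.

0.9013

R0 = Σ lx·mx = 0 + 2.3067 + 3.2457 + 3.3948 + 2.7888 + 1.356 + 0.2189 = 13.3109
Σ x·lx·mx = 38.2311; T = 38.2311/13.3109 = 2.87216…
r ≈ ln(R0)/T = ln(13.3109)/2.87216… = 0.901266… → 0.9013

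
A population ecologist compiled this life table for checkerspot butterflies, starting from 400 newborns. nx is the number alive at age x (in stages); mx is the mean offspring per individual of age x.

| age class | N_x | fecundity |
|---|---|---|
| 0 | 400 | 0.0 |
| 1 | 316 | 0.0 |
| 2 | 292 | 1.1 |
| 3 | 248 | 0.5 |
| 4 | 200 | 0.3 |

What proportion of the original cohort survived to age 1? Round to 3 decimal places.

0.790

l_1 = n_1/n_0 = 316/400 = 0.79 → 0.790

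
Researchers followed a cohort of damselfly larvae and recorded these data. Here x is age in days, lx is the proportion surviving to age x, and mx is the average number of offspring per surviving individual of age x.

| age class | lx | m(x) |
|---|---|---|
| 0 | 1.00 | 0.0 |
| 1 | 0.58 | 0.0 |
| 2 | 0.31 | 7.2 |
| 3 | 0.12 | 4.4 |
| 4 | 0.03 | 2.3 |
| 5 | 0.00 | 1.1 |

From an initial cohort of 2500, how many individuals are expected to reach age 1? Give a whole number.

Expected survivors = N0 · l_1 = 2500 × 0.58 = 1450 → 1450

1450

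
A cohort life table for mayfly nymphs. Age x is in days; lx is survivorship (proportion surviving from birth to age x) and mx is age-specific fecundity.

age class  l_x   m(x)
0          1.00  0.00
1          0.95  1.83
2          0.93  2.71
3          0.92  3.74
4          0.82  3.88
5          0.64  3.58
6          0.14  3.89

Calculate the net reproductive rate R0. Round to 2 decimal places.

lx·mx by age: 0, 1.7385, 2.5203, 3.4408, 3.1816, 2.2912, 0.5446
R0 = Σ lx·mx = 13.717 → 13.72

13.72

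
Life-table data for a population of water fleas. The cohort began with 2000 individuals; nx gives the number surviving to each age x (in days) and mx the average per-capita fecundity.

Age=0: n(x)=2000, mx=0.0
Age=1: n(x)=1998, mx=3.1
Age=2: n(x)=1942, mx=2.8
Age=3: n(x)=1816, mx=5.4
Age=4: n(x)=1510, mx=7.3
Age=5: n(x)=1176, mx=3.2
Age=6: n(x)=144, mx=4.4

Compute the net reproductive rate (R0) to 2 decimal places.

18.43

lx = nx/n0 = nx/2000: 1, 0.999, 0.971, 0.908, 0.755, 0.588, 0.072
lx·mx by age: 0, 3.0969, 2.7188, 4.9032, 5.5115, 1.8816, 0.3168
R0 = Σ lx·mx = 18.4288 → 18.43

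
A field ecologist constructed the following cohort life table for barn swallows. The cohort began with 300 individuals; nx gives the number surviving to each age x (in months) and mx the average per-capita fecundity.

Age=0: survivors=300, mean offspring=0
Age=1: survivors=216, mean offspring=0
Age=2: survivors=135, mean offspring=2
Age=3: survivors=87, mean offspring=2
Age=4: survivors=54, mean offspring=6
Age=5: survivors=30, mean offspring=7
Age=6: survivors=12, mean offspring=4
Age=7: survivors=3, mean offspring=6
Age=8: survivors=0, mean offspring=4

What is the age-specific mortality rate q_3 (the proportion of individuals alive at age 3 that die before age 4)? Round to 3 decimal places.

lx = nx/n0 = nx/300: 1, 0.72, 0.45, 0.29, 0.18, 0.1, 0.04, 0.01, 0
q_3 = (l_3 − l_4) / l_3 = (0.29 − 0.18) / 0.29
     = 0.11 / 0.29 = 0.37931… → 0.379

0.379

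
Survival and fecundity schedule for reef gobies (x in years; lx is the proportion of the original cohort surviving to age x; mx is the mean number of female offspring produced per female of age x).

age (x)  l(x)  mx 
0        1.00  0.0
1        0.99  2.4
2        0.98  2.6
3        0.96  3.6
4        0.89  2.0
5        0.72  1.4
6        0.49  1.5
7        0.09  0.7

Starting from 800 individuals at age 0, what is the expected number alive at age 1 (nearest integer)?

792

Expected survivors = N0 · l_1 = 800 × 0.99 = 792 → 792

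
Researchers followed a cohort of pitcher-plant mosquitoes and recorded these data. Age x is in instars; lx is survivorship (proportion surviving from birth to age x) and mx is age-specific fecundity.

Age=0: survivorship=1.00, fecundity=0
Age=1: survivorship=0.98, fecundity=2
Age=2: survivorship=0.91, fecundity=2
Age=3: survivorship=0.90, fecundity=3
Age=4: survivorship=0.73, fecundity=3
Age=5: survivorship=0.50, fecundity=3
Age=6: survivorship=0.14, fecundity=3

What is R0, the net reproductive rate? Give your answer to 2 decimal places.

lx·mx by age: 0, 1.96, 1.82, 2.7, 2.19, 1.5, 0.42
R0 = Σ lx·mx = 10.59 → 10.59

10.59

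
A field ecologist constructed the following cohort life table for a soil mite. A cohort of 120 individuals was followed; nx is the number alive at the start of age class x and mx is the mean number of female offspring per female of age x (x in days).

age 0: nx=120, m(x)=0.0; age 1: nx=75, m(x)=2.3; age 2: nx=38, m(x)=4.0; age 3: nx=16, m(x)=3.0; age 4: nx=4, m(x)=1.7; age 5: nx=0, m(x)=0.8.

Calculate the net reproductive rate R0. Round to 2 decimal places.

lx = nx/n0 = nx/120: 1, 0.625, 0.31667…, 0.13333…, 0.03333…, 0
lx·mx by age: 0, 1.4375, 1.266667…, 0.4…, 0.056667…, 0
R0 = Σ lx·mx = 3.160833… → 3.16

3.16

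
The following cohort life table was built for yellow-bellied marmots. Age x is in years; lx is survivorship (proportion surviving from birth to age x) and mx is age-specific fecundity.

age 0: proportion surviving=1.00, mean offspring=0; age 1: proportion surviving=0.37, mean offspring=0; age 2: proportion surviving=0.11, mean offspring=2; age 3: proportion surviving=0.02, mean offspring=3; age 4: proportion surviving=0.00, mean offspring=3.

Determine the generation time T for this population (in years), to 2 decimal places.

lx·mx: 0, 0, 0.22, 0.06, 0 → R0 = 0.28
x·lx·mx: 0, 0, 0.44, 0.18, 0 → Σ = 0.62
T = 0.62 / 0.28 = 2.214286… → 2.21

2.21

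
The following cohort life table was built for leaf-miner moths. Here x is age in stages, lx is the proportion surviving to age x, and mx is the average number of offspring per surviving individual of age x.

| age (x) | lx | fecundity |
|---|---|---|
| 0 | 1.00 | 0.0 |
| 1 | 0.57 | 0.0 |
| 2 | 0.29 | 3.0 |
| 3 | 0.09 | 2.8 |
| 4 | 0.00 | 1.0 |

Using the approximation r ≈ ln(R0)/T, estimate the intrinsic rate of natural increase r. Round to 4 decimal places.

0.0517

R0 = Σ lx·mx = 0 + 0 + 0.87 + 0.252 + 0 = 1.122
Σ x·lx·mx = 2.496; T = 2.496/1.122 = 2.2246…
r ≈ ln(R0)/T = ln(1.122)/2.2246… = 0.051745… → 0.0517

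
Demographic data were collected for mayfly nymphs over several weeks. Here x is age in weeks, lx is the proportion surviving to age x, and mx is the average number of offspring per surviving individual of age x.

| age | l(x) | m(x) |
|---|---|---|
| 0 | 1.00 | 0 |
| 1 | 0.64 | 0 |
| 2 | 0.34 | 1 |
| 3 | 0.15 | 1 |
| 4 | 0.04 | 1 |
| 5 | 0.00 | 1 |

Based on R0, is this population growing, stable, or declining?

declining

R0 = Σ lx·mx = 0 + 0 + 0.34 + 0.15 + 0.04 + 0 = 0.53
R0 < 1, so the population is declining.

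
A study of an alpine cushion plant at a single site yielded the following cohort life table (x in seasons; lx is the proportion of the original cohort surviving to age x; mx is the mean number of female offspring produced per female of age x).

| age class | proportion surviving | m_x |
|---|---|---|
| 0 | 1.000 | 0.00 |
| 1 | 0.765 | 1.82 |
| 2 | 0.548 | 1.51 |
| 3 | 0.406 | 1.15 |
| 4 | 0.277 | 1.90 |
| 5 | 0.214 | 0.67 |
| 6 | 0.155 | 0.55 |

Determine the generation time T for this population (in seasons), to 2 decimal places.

lx·mx: 0, 1.3923, 0.82748, 0.4669, 0.5263, 0.14338, 0.08525 → R0 = 3.44161
x·lx·mx: 0, 1.3923, 1.65496, 1.4007, 2.1052, 0.7169, 0.5115 → Σ = 7.78156
T = 7.78156 / 3.44161 = 2.261023… → 2.26

2.26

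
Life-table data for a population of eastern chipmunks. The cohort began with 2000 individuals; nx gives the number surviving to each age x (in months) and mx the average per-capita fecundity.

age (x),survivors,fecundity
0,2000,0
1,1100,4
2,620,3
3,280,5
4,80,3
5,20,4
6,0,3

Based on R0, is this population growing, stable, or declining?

lx = nx/n0 = nx/2000: 1, 0.55, 0.31, 0.14, 0.04, 0.01, 0
R0 = Σ lx·mx = 0 + 2.2 + 0.93 + 0.7 + 0.12 + 0.04 + 0 = 3.99
R0 > 1, so the population is growing.

growing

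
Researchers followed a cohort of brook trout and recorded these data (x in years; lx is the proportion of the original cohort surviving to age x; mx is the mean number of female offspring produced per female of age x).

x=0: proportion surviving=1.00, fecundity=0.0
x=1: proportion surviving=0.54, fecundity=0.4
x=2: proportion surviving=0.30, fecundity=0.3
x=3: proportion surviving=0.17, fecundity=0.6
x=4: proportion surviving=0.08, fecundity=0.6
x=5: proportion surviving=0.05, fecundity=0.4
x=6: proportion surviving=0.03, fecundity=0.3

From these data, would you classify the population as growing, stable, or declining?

declining

R0 = Σ lx·mx = 0 + 0.216 + 0.09 + 0.102 + 0.048 + 0.02 + 0.009 = 0.485
R0 < 1, so the population is declining.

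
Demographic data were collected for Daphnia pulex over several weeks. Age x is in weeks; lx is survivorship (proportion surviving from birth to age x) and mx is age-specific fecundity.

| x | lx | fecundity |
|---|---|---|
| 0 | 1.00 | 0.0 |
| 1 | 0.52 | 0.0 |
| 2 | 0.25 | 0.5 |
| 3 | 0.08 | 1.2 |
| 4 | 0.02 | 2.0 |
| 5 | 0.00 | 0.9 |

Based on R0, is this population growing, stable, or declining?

declining

R0 = Σ lx·mx = 0 + 0 + 0.125 + 0.096 + 0.04 + 0 = 0.261
R0 < 1, so the population is declining.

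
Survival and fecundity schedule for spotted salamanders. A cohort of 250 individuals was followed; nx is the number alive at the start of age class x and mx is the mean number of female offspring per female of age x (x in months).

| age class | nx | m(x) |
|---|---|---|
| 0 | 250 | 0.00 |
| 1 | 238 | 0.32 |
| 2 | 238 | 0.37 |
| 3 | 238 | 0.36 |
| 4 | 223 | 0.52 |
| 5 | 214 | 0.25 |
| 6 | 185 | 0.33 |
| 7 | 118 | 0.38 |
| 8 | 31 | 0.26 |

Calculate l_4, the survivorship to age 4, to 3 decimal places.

l_4 = n_4/n_0 = 223/250 = 0.892 → 0.892

0.892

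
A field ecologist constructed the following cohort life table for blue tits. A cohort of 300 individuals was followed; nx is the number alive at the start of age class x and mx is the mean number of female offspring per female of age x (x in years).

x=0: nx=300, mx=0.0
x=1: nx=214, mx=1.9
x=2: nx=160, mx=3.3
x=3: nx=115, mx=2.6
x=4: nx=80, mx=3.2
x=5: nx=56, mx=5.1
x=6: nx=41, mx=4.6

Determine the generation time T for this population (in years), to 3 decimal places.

lx = nx/n0 = nx/300: 1, 0.71333…, 0.53333…, 0.38333…, 0.26667…, 0.18667…, 0.13667…
lx·mx: 0, 1.355333…, 1.76…, 0.996667…, 0.853333…, 0.952…, 0.628667… → R0 = 6.546…
x·lx·mx: 0, 1.355333…, 3.52…, 2.99…, 3.413333…, 4.76…, 3.772… → Σ = 19.810667…
T = 19.810667… / 6.546… = 3.026377… → 3.026

3.026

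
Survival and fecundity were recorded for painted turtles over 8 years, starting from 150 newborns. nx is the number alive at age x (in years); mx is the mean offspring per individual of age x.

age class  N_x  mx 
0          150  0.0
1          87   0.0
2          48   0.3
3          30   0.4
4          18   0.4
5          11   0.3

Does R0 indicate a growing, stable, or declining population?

lx = nx/n0 = nx/150: 1, 0.58, 0.32, 0.2, 0.12, 0.07333…
R0 = Σ lx·mx = 0 + 0 + 0.096 + 0.08 + 0.048 + 0.022… = 0.246…
R0 < 1, so the population is declining.

declining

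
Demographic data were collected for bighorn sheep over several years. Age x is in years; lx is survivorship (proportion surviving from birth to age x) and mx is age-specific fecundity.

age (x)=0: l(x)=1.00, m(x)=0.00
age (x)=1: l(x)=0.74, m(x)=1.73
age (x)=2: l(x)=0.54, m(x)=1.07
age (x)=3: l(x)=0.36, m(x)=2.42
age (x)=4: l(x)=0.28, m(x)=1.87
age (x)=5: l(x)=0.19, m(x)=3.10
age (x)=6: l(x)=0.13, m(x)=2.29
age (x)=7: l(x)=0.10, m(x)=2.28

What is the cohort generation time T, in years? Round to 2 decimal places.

3.08

lx·mx: 0, 1.2802, 0.5778, 0.8712, 0.5236, 0.589, 0.2977, 0.228 → R0 = 4.3675
x·lx·mx: 0, 1.2802, 1.1556, 2.6136, 2.0944, 2.945, 1.7862, 1.596 → Σ = 13.471
T = 13.471 / 4.3675 = 3.084373… → 3.08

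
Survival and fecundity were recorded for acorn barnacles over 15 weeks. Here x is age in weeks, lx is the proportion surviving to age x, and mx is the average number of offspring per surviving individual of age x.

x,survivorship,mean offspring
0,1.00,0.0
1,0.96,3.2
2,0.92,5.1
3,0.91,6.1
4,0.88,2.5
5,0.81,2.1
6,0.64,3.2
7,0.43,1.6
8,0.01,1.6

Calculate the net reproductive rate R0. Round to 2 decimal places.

lx·mx by age: 0, 3.072, 4.692, 5.551, 2.2, 1.701, 2.048, 0.688, 0.016
R0 = Σ lx·mx = 19.968 → 19.97

19.97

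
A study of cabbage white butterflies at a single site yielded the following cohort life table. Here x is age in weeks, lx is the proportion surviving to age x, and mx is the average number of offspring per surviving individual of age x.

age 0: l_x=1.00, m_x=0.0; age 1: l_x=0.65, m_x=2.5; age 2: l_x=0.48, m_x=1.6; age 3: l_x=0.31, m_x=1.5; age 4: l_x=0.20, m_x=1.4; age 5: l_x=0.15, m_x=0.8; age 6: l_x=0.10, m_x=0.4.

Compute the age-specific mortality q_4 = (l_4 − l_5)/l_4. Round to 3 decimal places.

0.250

q_4 = (l_4 − l_5) / l_4 = (0.2 − 0.15) / 0.2
     = 0.05 / 0.2 = 0.25 → 0.250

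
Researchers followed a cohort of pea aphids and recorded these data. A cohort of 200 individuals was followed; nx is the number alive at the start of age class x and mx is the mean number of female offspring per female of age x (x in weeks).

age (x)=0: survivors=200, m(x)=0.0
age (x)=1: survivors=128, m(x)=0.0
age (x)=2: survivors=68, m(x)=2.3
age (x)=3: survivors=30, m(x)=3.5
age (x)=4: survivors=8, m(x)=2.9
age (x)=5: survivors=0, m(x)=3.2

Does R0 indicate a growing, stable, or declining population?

lx = nx/n0 = nx/200: 1, 0.64, 0.34, 0.15, 0.04, 0
R0 = Σ lx·mx = 0 + 0 + 0.782 + 0.525 + 0.116 + 0 = 1.423
R0 > 1, so the population is growing.

growing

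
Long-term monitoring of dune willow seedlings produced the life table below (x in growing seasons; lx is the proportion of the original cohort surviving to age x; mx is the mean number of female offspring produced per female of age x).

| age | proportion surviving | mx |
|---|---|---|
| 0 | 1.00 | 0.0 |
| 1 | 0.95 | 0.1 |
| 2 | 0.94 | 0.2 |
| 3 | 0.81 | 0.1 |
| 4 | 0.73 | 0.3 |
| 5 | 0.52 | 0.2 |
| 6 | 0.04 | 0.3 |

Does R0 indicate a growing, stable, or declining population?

R0 = Σ lx·mx = 0 + 0.095 + 0.188 + 0.081 + 0.219 + 0.104 + 0.012 = 0.699
R0 < 1, so the population is declining.

declining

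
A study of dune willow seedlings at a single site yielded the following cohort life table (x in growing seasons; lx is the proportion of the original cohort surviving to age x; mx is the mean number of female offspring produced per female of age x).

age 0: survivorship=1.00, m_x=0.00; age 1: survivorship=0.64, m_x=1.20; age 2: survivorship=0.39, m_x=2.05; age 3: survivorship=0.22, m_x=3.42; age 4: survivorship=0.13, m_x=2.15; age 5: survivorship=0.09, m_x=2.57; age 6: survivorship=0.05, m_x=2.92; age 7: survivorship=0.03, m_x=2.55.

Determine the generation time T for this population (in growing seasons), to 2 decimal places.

2.72

lx·mx: 0, 0.768, 0.7995, 0.7524, 0.2795, 0.2313, 0.146, 0.0765 → R0 = 3.0532
x·lx·mx: 0, 0.768, 1.599, 2.2572, 1.118, 1.1565, 0.876, 0.5355 → Σ = 8.3102
T = 8.3102 / 3.0532 = 2.7218… → 2.72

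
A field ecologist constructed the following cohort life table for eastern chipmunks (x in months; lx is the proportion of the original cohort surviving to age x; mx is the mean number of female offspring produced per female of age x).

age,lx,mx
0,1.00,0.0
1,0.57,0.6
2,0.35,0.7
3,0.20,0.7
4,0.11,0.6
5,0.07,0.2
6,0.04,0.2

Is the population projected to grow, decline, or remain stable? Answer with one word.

R0 = Σ lx·mx = 0 + 0.342 + 0.245 + 0.14 + 0.066 + 0.014 + 0.008 = 0.815
R0 < 1, so the population is declining.

declining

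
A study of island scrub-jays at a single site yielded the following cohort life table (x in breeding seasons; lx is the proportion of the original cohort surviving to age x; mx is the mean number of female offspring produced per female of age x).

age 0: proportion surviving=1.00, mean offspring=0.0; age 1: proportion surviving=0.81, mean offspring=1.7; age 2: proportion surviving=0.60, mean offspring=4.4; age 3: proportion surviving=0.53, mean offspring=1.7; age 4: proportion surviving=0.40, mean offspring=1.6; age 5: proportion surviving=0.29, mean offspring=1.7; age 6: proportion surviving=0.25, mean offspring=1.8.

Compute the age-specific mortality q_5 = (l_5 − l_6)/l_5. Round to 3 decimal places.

0.138

q_5 = (l_5 − l_6) / l_5 = (0.29 − 0.25) / 0.29
     = 0.04 / 0.29 = 0.137931… → 0.138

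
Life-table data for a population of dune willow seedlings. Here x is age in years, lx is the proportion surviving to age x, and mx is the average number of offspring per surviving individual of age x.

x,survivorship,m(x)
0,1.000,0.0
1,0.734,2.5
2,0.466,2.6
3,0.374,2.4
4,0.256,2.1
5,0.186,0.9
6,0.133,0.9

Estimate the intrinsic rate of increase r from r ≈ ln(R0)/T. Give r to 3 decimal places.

0.699

R0 = Σ lx·mx = 0 + 1.835 + 1.2116 + 0.8976 + 0.5376 + 0.1674 + 0.1197 = 4.7689
Σ x·lx·mx = 10.6566; T = 10.6566/4.7689 = 2.2346…
r ≈ ln(R0)/T = ln(4.7689)/2.2346… = 0.69906… → 0.699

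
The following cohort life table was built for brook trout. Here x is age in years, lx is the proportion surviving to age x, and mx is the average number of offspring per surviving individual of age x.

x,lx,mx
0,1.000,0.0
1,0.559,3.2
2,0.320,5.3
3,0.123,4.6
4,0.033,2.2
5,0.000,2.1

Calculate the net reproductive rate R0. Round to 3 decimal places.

4.123

lx·mx by age: 0, 1.7888, 1.696, 0.5658, 0.0726, 0
R0 = Σ lx·mx = 4.1232 → 4.123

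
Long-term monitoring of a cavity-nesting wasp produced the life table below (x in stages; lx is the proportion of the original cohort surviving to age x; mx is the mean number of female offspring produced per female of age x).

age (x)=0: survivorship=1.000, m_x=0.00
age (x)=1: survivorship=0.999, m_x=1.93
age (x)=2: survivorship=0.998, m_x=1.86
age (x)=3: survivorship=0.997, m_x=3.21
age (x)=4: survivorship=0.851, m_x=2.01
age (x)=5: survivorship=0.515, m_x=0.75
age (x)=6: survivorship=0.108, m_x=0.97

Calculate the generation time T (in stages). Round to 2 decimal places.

lx·mx: 0, 1.92807, 1.85628, 3.20037, 1.71051, 0.38625, 0.10476 → R0 = 9.18624
x·lx·mx: 0, 1.92807, 3.71256, 9.60111, 6.84204, 1.93125, 0.62856 → Σ = 24.64359
T = 24.64359 / 9.18624 = 2.682663… → 2.68

2.68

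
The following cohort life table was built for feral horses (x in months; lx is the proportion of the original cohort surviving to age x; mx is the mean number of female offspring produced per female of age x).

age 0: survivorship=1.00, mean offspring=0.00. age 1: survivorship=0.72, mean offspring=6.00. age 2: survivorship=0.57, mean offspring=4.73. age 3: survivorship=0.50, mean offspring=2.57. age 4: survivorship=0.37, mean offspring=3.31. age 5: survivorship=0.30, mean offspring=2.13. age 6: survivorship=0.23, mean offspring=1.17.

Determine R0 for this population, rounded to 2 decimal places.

lx·mx by age: 0, 4.32, 2.6961, 1.285, 1.2247, 0.639, 0.2691
R0 = Σ lx·mx = 10.4339 → 10.43

10.43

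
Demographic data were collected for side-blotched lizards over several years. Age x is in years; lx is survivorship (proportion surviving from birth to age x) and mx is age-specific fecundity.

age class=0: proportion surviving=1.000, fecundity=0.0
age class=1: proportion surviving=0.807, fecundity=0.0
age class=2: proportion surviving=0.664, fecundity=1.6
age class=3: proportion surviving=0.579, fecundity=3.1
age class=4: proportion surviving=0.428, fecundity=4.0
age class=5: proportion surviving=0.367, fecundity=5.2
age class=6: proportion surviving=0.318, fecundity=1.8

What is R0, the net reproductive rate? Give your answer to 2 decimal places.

7.05

lx·mx by age: 0, 0, 1.0624, 1.7949, 1.712, 1.9084, 0.5724
R0 = Σ lx·mx = 7.0501 → 7.05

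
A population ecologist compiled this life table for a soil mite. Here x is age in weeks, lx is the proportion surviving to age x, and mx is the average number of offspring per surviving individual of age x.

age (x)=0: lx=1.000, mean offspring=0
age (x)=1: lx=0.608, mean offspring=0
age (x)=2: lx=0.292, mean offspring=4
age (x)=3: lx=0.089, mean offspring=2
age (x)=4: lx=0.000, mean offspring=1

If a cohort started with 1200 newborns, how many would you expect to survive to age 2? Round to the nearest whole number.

350

Expected survivors = N0 · l_2 = 1200 × 0.292 = 350.4 → 350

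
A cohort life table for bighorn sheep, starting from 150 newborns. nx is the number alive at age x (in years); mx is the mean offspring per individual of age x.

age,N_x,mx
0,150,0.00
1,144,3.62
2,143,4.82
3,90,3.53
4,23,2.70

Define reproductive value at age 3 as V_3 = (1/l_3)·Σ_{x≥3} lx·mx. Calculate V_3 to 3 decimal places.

4.220

lx = nx/n0 = nx/150: 1, 0.96, 0.95333…, 0.6, 0.15333…
lx·mx for x ≥ 3: 2.118, 0.414… → sum = 2.532…
V_3 = 2.532… / l_3 = 2.532… / 0.6 = 4.22… → 4.220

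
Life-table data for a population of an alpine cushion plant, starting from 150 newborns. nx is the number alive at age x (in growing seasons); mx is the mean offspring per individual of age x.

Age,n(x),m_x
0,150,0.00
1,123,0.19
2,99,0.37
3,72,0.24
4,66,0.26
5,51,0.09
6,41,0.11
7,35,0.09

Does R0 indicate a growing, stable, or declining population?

lx = nx/n0 = nx/150: 1, 0.82, 0.66, 0.48, 0.44, 0.34, 0.27333…, 0.23333…
R0 = Σ lx·mx = 0 + 0.1558 + 0.2442 + 0.1152 + 0.1144 + 0.0306 + 0.030067… + 0.021… = 0.711267…
R0 < 1, so the population is declining.

declining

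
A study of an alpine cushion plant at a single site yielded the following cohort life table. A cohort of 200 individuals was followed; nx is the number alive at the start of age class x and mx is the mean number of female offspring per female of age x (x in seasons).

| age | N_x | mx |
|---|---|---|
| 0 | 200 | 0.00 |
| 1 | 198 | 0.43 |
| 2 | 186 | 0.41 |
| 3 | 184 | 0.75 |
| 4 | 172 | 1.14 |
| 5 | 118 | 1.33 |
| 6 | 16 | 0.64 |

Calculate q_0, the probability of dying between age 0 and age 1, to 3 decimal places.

lx = nx/n0 = nx/200: 1, 0.99, 0.93, 0.92, 0.86, 0.59, 0.08
q_0 = (l_0 − l_1) / l_0 = (1 − 0.99) / 1
     = 0.01 / 1 = 0.01 → 0.010

0.010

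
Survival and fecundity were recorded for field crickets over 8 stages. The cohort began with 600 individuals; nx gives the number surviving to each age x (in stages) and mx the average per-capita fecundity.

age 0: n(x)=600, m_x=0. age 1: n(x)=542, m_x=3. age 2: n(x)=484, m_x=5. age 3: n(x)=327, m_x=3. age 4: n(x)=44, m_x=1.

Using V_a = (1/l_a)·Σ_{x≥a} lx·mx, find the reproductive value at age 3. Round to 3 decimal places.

lx = nx/n0 = nx/600: 1, 0.90333…, 0.80667…, 0.545, 0.07333…
lx·mx for x ≥ 3: 1.635, 0.073333… → sum = 1.708333…
V_3 = 1.708333… / l_3 = 1.708333… / 0.545 = 3.134557… → 3.135

3.135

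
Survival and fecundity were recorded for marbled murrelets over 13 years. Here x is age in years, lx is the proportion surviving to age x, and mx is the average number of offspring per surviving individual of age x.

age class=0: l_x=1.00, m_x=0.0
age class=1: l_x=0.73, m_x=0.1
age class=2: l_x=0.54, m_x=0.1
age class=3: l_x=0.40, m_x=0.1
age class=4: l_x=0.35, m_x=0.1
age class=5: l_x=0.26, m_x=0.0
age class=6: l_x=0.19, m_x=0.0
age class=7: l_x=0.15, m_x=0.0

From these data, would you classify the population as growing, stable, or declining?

R0 = Σ lx·mx = 0 + 0.073 + 0.054 + 0.04 + 0.035 + 0 + 0 + 0 = 0.202
R0 < 1, so the population is declining.

declining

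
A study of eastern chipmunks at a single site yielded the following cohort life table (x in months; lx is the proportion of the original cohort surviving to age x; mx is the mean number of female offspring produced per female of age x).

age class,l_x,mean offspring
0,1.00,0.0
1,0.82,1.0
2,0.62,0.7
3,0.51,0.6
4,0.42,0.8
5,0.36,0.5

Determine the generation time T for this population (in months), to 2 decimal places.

lx·mx: 0, 0.82, 0.434, 0.306, 0.336, 0.18 → R0 = 2.076
x·lx·mx: 0, 0.82, 0.868, 0.918, 1.344, 0.9 → Σ = 4.85
T = 4.85 / 2.076 = 2.336224… → 2.34

2.34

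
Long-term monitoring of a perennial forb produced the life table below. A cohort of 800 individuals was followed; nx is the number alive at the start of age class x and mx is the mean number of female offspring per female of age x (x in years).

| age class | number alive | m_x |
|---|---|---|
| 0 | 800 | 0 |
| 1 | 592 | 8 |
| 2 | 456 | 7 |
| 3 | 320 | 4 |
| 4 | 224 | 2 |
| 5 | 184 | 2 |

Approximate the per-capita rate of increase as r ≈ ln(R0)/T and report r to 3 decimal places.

1.363

lx = nx/n0 = nx/800: 1, 0.74, 0.57, 0.4, 0.28, 0.23
R0 = Σ lx·mx = 0 + 5.92 + 3.99 + 1.6 + 0.56 + 0.46 = 12.53
Σ x·lx·mx = 23.24; T = 23.24/12.53 = 1.85475…
r ≈ ln(R0)/T = ln(12.53)/1.85475… = 1.36306… → 1.363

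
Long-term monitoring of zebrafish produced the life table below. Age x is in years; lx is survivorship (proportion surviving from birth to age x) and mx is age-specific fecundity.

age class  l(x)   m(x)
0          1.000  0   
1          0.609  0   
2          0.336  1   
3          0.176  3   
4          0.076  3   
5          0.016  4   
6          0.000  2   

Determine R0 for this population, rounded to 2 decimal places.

1.16

lx·mx by age: 0, 0, 0.336, 0.528, 0.228, 0.064, 0
R0 = Σ lx·mx = 1.156 → 1.16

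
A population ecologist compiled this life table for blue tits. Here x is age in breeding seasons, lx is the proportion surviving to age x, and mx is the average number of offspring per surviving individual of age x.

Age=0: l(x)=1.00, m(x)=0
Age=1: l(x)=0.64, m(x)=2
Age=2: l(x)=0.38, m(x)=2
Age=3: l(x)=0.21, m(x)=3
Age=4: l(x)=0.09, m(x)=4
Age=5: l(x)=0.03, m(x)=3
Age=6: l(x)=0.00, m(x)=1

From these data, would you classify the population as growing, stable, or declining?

growing

R0 = Σ lx·mx = 0 + 1.28 + 0.76 + 0.63 + 0.36 + 0.09 + 0 = 3.12
R0 > 1, so the population is growing.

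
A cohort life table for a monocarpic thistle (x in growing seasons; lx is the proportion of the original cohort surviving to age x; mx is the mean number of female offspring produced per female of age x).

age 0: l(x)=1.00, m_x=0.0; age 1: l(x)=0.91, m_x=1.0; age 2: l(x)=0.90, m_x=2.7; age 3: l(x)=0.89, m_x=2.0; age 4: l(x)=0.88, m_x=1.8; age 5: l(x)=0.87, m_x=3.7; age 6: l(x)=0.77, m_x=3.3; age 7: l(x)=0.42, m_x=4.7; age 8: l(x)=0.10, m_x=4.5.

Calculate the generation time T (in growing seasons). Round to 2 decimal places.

4.45

lx·mx: 0, 0.91, 2.43, 1.78, 1.584, 3.219, 2.541, 1.974, 0.45 → R0 = 14.888
x·lx·mx: 0, 0.91, 4.86, 5.34, 6.336, 16.095, 15.246, 13.818, 3.6 → Σ = 66.205
T = 66.205 / 14.888 = 4.44687… → 4.45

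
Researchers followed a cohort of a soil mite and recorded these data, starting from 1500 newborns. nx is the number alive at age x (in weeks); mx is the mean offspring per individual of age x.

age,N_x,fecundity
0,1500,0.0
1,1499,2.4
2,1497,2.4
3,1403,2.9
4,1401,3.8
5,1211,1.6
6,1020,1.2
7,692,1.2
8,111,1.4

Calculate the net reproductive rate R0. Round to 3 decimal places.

lx = nx/n0 = nx/1500: 1, 0.99933…, 0.998, 0.93533…, 0.934, 0.80733…, 0.68, 0.46133…, 0.074
lx·mx by age: 0, 2.3984…, 2.3952, 2.712467…, 3.5492, 1.291733…, 0.816, 0.5536…, 0.1036
R0 = Σ lx·mx = 13.8202… → 13.820

13.820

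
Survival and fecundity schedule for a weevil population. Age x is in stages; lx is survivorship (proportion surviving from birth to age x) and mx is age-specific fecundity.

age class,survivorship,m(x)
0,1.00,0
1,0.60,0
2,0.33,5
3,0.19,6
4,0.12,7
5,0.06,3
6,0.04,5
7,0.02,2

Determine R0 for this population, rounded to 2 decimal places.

lx·mx by age: 0, 0, 1.65, 1.14, 0.84, 0.18, 0.2, 0.04
R0 = Σ lx·mx = 4.05 → 4.05

4.05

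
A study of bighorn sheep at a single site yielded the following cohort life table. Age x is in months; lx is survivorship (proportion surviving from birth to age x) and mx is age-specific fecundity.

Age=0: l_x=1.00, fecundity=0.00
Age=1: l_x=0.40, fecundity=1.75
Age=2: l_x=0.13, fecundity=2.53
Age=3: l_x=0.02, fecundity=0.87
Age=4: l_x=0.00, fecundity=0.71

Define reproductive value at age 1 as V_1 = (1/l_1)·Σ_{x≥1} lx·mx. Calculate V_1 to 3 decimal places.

lx·mx for x ≥ 1: 0.7, 0.3289, 0.0174, 0 → sum = 1.0463
V_1 = 1.0463 / l_1 = 1.0463 / 0.4 = 2.61575 → 2.616

2.616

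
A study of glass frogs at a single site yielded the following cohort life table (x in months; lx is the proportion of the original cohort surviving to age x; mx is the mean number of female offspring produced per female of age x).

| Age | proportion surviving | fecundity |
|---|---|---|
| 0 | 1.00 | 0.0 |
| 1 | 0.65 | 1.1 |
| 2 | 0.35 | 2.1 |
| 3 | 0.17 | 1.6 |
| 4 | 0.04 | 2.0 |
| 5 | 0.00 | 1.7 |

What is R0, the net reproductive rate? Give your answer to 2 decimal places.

1.80

lx·mx by age: 0, 0.715, 0.735, 0.272, 0.08, 0
R0 = Σ lx·mx = 1.802 → 1.80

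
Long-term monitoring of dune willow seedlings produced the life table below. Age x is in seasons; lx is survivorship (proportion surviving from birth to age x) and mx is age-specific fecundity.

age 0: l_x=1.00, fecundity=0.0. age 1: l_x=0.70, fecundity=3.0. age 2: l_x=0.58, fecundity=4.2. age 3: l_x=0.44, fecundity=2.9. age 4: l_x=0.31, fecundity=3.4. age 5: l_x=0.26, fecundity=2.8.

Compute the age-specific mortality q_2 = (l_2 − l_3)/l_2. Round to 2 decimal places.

0.24

q_2 = (l_2 − l_3) / l_2 = (0.58 − 0.44) / 0.58
     = 0.14 / 0.58 = 0.241379… → 0.24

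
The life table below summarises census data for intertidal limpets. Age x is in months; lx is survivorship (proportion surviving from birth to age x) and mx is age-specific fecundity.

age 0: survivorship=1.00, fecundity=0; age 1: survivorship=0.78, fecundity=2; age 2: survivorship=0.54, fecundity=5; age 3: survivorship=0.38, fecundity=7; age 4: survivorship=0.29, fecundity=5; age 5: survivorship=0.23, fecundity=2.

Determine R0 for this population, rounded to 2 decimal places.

lx·mx by age: 0, 1.56, 2.7, 2.66, 1.45, 0.46
R0 = Σ lx·mx = 8.83 → 8.83

8.83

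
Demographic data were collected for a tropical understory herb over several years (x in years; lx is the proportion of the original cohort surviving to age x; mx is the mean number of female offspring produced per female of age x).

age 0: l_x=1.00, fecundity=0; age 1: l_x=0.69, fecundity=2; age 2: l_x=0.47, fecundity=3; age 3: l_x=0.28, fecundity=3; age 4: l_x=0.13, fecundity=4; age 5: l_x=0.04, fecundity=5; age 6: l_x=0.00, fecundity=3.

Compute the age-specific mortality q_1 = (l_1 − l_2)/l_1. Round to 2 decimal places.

q_1 = (l_1 − l_2) / l_1 = (0.69 − 0.47) / 0.69
     = 0.22 / 0.69 = 0.318841… → 0.32

0.32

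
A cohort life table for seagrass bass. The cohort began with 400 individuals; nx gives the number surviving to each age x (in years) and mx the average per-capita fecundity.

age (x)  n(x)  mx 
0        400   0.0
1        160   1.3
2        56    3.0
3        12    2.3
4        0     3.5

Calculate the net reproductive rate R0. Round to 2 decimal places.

1.01

lx = nx/n0 = nx/400: 1, 0.4, 0.14, 0.03, 0
lx·mx by age: 0, 0.52, 0.42, 0.069, 0
R0 = Σ lx·mx = 1.009 → 1.01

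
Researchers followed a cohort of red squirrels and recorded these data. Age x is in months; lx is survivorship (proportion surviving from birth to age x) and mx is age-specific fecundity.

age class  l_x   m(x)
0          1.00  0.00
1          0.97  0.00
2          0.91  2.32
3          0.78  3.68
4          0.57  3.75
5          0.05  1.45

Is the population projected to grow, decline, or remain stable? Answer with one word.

growing

R0 = Σ lx·mx = 0 + 0 + 2.1112 + 2.8704 + 2.1375 + 0.0725 = 7.1916
R0 > 1, so the population is growing.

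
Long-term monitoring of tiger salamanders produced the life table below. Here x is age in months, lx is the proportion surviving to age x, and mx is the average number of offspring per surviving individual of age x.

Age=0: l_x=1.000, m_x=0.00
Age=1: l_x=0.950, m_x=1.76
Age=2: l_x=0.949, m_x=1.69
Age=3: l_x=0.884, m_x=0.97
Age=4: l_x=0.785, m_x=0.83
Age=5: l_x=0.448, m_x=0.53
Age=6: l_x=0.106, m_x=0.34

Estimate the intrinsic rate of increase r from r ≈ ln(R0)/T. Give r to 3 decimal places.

R0 = Σ lx·mx = 0 + 1.672 + 1.60381 + 0.85748 + 0.65155 + 0.23744 + 0.03604 = 5.05832
Σ x·lx·mx = 11.4617; T = 11.4617/5.05832 = 2.26591…
r ≈ ln(R0)/T = ln(5.05832)/2.26591… = 0.7154… → 0.715

0.715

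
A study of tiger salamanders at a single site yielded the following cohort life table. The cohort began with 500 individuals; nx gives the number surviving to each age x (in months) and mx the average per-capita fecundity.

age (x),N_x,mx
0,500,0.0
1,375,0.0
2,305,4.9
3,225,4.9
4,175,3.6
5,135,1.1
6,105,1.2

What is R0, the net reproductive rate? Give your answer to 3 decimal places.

7.003

lx = nx/n0 = nx/500: 1, 0.75, 0.61, 0.45, 0.35, 0.27, 0.21
lx·mx by age: 0, 0, 2.989, 2.205, 1.26, 0.297, 0.252
R0 = Σ lx·mx = 7.003 → 7.003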